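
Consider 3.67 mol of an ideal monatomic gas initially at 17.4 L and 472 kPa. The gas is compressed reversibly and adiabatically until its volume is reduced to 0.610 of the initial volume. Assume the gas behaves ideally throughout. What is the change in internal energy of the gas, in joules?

4810 J

T₁ = P₁V₁/(nR) = 472×17.4/(3.67×8.314) = 269 K.
Adiabatic: TV^(γ−1) = const ⇒ T₂ = 269×(1.64)^0.667 = 374 K; PV^γ = const ⇒ P₂ = 1080 kPa.
For an ideal gas ΔU = nCvΔT with Cv = (3/2)R = 12.5 J/(mol·K).
ΔU = 3.67×12.5×(374−269) = 4810 J.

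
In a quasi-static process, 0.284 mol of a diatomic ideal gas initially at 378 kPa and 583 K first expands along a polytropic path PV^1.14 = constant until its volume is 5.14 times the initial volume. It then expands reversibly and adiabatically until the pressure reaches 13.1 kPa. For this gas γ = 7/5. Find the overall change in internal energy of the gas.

-1660 J

V₁ = nRT₁/P₁ = 0.284×8.314×583/378 = 3.64 L.
Step 1 — Polytropic n=1.14: T₂ = T₁(V₁/V₂)^(n−1) = 583×(0.195)^0.14 = 464 K; P₂ = P₁(V₁/V₂)^n = 58.5 kPa.
W = (P₁V₁−P₂V₂)/(n−1) = (378×3.64−58.5×18.7)/0.14 = 2010 J.
ΔU = nCvΔT = 0.284×20.8×(464−583) = -705 J.
Q = ΔU + W = 1310 J.
State after step 1: P = 58.5 kPa, V = 18.7 L, T = 464 K.
Step 2 — Adiabatic: T₂/T₁ = (P₂/P₁)^((γ−1)/γ) ⇒ T₂ = 464×(0.224)^0.286 = 302 K; V₂ = 54.5 L.
ΔU = nCvΔT = 0.284×20.8×(302−464) = -952 J.
Q = 0 for an adiabatic process, so W = −ΔU = 952 J.
Net over both steps: W = 2970 J, Q = 1310 J, ΔU = -1660 J.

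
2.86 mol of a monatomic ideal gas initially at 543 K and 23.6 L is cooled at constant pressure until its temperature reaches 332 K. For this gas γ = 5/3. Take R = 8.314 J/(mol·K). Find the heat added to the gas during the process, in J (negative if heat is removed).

-12500 J

P₁ = nRT₁/V₁ = 2.86×8.314×543/23.6 = 547 kPa.
Isobaric: P stays 547 kPa; V/T = const ⇒ T₂ = 332 K, V₂ = 14.4 L.
W = PΔV = 547×(14.4−23.6) kPa·L = -5020 J.
ΔU = nCvΔT = 2.86×12.5×(332−543) = -7530 J.
Q = ΔU + W = nCpΔT = -12500 J.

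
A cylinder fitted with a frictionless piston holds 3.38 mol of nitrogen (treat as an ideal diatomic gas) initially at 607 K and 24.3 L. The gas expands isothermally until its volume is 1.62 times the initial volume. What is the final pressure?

433 kPa

P₁ = nRT₁/V₁ = 3.38×8.314×607/24.3 = 702 kPa.
Isothermal: T stays 607 K; PV = const ⇒ V₂ = 39.4 L, P₂ = 433 kPa.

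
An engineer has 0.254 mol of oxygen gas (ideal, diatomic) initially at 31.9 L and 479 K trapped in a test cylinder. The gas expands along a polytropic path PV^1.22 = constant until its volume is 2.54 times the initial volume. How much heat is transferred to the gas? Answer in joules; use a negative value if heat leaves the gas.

P₁ = nRT₁/V₁ = 0.254×8.314×479/31.9 = 31.7 kPa.
Polytropic n=1.22: T₂ = T₁(V₁/V₂)^(n−1) = 479×(0.394)^0.22 = 390 K; P₂ = P₁(V₁/V₂)^n = 10.2 kPa.
W = (P₁V₁−P₂V₂)/(n−1) = (31.7×31.9−10.2×81.0)/0.22 = 853 J.
ΔU = nCvΔT = 0.254×20.8×(390−479) = -469 J.
Q = ΔU + W = 384 J.

384 J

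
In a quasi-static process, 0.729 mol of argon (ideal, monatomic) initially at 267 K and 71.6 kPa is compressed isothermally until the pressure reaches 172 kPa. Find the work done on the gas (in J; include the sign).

1420 J

V₁ = nRT₁/P₁ = 0.729×8.314×267/71.6 = 22.6 L.
Isothermal: T stays 267 K; PV = const ⇒ V₂ = 9.41 L, P₂ = 172 kPa.
W = nRT ln(V₂/V₁) = 0.729×8.314×267×ln(0.416) = -1420 J.
Work done on the gas = −W_by = 1420 J.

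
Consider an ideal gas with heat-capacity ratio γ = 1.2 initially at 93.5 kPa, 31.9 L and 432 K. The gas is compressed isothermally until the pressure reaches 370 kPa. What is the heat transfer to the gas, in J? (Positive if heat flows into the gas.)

-4100 J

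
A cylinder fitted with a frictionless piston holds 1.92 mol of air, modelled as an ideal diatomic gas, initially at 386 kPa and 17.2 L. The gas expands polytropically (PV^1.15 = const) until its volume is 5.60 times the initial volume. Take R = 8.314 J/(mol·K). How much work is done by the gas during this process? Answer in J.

10100 J

T₁ = P₁V₁/(nR) = 386×17.2/(1.92×8.314) = 416 K.
Polytropic n=1.15: T₂ = T₁(V₁/V₂)^(n−1) = 416×(0.179)^0.15 = 321 K; P₂ = P₁(V₁/V₂)^n = 53.2 kPa.
W = (P₁V₁−P₂V₂)/(n−1) = (386×17.2−53.2×96.3)/0.15 = 10100 J.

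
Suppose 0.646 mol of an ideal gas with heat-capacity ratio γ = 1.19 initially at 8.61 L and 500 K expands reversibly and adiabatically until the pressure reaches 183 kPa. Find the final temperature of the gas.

459 K

P₁ = nRT₁/V₁ = 0.646×8.314×500/8.61 = 312 kPa.
Adiabatic: T₂/T₁ = (P₂/P₁)^((γ−1)/γ) ⇒ T₂ = 500×(0.587)^0.160 = 459 K; V₂ = 13.5 L.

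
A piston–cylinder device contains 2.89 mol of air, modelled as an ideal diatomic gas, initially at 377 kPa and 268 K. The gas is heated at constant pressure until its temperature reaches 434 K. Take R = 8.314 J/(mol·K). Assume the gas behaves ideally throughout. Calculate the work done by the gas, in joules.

3990 J

V₁ = nRT₁/P₁ = 2.89×8.314×268/377 = 17.1 L.
Isobaric: P stays 377 kPa; V/T = const ⇒ T₂ = 434 K, V₂ = 27.7 L.
W = PΔV = 377×(27.7−17.1) kPa·L = 3990 J.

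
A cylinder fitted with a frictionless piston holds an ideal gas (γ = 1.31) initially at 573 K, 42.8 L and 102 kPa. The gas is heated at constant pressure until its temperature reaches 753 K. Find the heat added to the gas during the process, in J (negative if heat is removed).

n = P₁V₁/(RT₁) = 102×42.8/(8.314×573) = 0.916 mol.
Isobaric: P stays 102 kPa; V/T = const ⇒ T₂ = 753 K, V₂ = 56.2 L.
W = PΔV = 102×(56.2−42.8) kPa·L = 1370 J.
ΔU = nCvΔT = 0.916×26.8×(753−573) = 4420 J.
Q = ΔU + W = nCpΔT = 5800 J.

5800 J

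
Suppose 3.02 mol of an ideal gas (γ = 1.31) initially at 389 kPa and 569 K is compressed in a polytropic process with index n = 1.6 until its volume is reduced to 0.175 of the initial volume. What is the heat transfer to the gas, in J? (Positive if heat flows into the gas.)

V₁ = nRT₁/P₁ = 3.02×8.314×569/389 = 36.7 L.
Polytropic n=1.6: T₂ = T₁(V₁/V₂)^(n−1) = 569×(5.71)^0.60 = 1620 K; P₂ = P₁(V₁/V₂)^n = 6330 kPa.
W = (P₁V₁−P₂V₂)/(n−1) = (389×36.7−6330×6.43)/0.60 = -43900 J.
ΔU = nCvΔT = 3.02×26.8×(1620−569) = 85100 J.
Q = ΔU + W = 41100 J.

41100 J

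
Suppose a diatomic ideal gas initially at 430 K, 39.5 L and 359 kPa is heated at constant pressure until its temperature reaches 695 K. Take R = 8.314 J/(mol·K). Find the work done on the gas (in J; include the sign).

n = P₁V₁/(RT₁) = 359×39.5/(8.314×430) = 3.97 mol.
Isobaric: P stays 359 kPa; V/T = const ⇒ T₂ = 695 K, V₂ = 63.8 L.
W = PΔV = 359×(63.8−39.5) kPa·L = 8740 J.
Work done on the gas = −W_by = -8740 J.

-8740 J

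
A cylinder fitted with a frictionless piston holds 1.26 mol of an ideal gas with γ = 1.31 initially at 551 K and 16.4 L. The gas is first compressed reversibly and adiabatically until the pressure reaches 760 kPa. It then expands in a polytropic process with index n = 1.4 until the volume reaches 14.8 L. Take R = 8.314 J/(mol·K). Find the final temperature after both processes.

P₁ = nRT₁/V₁ = 1.26×8.314×551/16.4 = 352 kPa.
Step 1 — Adiabatic: T₂/T₁ = (P₂/P₁)^((γ−1)/γ) ⇒ T₂ = 551×(2.16)^0.237 = 661 K; V₂ = 9.11 L.
ΔU = nCvΔT = 1.26×26.8×(661−551) = 3720 J.
Q = 0 for an adiabatic process, so W = −ΔU = -3720 J.
State after step 1: P = 760 kPa, V = 9.11 L, T = 661 K.
Step 2 — Polytropic n=1.4: T₂ = T₁(V₁/V₂)^(n−1) = 661×(0.616)^0.40 = 545 K; P₂ = P₁(V₁/V₂)^n = 385 kPa.
W = (P₁V₁−P₂V₂)/(n−1) = (760×9.11−385×14.8)/0.40 = 3050 J.
ΔU = nCvΔT = 1.26×26.8×(545−661) = -3940 J.
Q = ΔU + W = -886 J.
Net over both steps: W = -667 J, Q = -886 J, ΔU = -219 J.

545 K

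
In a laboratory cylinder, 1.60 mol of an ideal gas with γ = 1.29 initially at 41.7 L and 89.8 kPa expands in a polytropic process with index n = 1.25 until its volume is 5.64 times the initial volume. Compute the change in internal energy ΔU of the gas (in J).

-4530 J

T₁ = P₁V₁/(nR) = 89.8×41.7/(1.60×8.314) = 282 K.
Polytropic n=1.25: T₂ = T₁(V₁/V₂)^(n−1) = 282×(0.177)^0.25 = 183 K; P₂ = P₁(V₁/V₂)^n = 10.3 kPa.
For an ideal gas ΔU = nCvΔT with Cv = R/(γ−1) = 28.7 J/(mol·K).
ΔU = 1.60×28.7×(183−282) = -4530 J.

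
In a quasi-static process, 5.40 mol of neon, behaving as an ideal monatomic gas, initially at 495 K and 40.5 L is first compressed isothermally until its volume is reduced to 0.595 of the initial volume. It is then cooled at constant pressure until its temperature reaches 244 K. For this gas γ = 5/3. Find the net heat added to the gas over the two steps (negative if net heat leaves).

-39700 J

P₁ = nRT₁/V₁ = 5.40×8.314×495/40.5 = 549 kPa.
Step 1 — Isothermal: T stays 495 K; PV = const ⇒ V₂ = 24.1 L, P₂ = 922 kPa.
ΔU = 0 (ideal gas, T constant).
W = nRT ln(V₂/V₁) = 5.40×8.314×495×ln(0.595) = -11500 J.
Q = ΔU + W = -11500 J.
State after step 1: P = 922 kPa, V = 24.1 L, T = 495 K.
Step 2 — Isobaric: P stays 922 kPa; V/T = const ⇒ T₂ = 244 K, V₂ = 11.9 L.
W = PΔV = 922×(11.9−24.1) kPa·L = -11300 J.
ΔU = nCvΔT = 5.40×12.5×(244−495) = -16900 J.
Q = ΔU + W = nCpΔT = -28200 J.
Net over both steps: W = -22800 J, Q = -39700 J, ΔU = -16900 J.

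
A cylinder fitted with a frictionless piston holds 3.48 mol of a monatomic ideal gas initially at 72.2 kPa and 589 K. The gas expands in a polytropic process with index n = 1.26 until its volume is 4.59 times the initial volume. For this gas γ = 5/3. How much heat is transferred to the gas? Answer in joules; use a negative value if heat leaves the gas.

V₁ = nRT₁/P₁ = 3.48×8.314×589/72.2 = 236 L.
Polytropic n=1.26: T₂ = T₁(V₁/V₂)^(n−1) = 589×(0.218)^0.26 = 396 K; P₂ = P₁(V₁/V₂)^n = 10.6 kPa.
W = (P₁V₁−P₂V₂)/(n−1) = (72.2×236−10.6×1080)/0.26 = 21400 J.
ΔU = nCvΔT = 3.48×12.5×(396−589) = -8360 J.
Q = ΔU + W = 13100 J.

13100 J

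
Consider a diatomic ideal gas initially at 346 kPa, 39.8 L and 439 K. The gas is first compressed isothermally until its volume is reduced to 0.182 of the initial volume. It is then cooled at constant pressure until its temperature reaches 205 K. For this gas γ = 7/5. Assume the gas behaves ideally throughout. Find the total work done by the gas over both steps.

-30800 J

n = P₁V₁/(RT₁) = 346×39.8/(8.314×439) = 3.77 mol.
Step 1 — Isothermal: T stays 439 K; PV = const ⇒ V₂ = 7.24 L, P₂ = 1900 kPa.
ΔU = 0 (ideal gas, T constant).
W = nRT ln(V₂/V₁) = 3.77×8.314×439×ln(0.182) = -23500 J.
Q = ΔU + W = -23500 J.
State after step 1: P = 1900 kPa, V = 7.24 L, T = 439 K.
Step 2 — Isobaric: P stays 1900 kPa; V/T = const ⇒ T₂ = 205 K, V₂ = 3.38 L.
W = PΔV = 1900×(3.38−7.24) kPa·L = -7340 J.
ΔU = nCvΔT = 3.77×20.8×(205−439) = -18400 J.
Q = ΔU + W = nCpΔT = -25700 J.
Net over both steps: W = -30800 J, Q = -49200 J, ΔU = -18400 J.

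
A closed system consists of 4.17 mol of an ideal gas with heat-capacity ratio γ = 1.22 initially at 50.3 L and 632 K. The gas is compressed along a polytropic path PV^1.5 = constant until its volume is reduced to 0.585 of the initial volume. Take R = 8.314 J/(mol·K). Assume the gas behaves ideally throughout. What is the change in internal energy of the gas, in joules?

P₁ = nRT₁/V₁ = 4.17×8.314×632/50.3 = 436 kPa.
Polytropic n=1.5: T₂ = T₁(V₁/V₂)^(n−1) = 632×(1.71)^0.50 = 826 K; P₂ = P₁(V₁/V₂)^n = 974 kPa.
For an ideal gas ΔU = nCvΔT with Cv = R/(γ−1) = 37.8 J/(mol·K).
ΔU = 4.17×37.8×(826−632) = 30600 J.

30600 J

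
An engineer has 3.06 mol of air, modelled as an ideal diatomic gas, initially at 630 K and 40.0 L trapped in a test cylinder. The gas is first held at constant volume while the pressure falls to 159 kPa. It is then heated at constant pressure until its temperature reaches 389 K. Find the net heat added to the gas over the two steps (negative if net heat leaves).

-11800 J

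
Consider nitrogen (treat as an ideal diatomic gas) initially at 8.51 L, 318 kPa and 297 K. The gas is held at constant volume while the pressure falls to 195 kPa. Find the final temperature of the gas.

Isochoric: V stays 8.51 L; P/T = const ⇒ T₂ = 182 K, P₂ = 195 kPa.

182 K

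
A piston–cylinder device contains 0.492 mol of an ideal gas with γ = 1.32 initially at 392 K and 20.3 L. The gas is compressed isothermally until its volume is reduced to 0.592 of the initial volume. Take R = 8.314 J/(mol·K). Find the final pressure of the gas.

P₁ = nRT₁/V₁ = 0.492×8.314×392/20.3 = 79.0 kPa.
Isothermal: T stays 392 K; PV = const ⇒ V₂ = 12.0 L, P₂ = 133 kPa.

133 kPa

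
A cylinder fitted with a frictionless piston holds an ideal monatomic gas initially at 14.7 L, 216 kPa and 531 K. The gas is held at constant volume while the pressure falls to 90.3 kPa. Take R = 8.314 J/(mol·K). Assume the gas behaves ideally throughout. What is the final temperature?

Isochoric: V stays 14.7 L; P/T = const ⇒ T₂ = 222 K, P₂ = 90.3 kPa.

222 K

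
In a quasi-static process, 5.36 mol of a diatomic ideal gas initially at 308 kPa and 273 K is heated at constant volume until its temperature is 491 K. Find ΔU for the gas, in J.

24300 J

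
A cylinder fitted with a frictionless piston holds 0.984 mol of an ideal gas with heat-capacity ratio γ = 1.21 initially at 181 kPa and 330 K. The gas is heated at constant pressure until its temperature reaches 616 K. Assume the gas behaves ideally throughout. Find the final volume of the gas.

27.8 L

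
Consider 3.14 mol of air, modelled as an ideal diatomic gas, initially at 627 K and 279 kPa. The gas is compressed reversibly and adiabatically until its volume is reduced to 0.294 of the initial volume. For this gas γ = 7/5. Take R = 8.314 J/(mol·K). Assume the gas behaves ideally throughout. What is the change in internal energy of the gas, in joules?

25900 J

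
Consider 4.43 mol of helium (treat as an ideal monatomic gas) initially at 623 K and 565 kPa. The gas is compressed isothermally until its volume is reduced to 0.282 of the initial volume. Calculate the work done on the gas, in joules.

29000 J

V₁ = nRT₁/P₁ = 4.43×8.314×623/565 = 40.6 L.
Isothermal: T stays 623 K; PV = const ⇒ V₂ = 11.5 L, P₂ = 2000 kPa.
W = nRT ln(V₂/V₁) = 4.43×8.314×623×ln(0.282) = -29000 J.
Work done on the gas = −W_by = 29000 J.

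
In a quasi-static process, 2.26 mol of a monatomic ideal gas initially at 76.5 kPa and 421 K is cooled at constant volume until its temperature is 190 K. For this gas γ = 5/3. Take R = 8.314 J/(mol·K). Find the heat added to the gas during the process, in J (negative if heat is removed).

V₁ = nRT₁/P₁ = 2.26×8.314×421/76.5 = 103 L.
Isochoric: V stays 103 L; P/T = const ⇒ T₂ = 190 K, P₂ = 34.5 kPa.
W = 0 (no volume change).
ΔU = nCvΔT = 2.26×12.5×(190−421) = -6510 J.
Q = ΔU = -6510 J.

-6510 J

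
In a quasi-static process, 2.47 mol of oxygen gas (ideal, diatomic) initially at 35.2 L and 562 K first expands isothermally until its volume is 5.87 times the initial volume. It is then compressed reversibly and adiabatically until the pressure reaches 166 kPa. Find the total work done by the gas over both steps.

9890 J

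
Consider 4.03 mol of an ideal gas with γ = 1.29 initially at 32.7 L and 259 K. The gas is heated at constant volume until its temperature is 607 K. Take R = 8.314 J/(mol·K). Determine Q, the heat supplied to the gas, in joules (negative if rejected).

P₁ = nRT₁/V₁ = 4.03×8.314×259/32.7 = 265 kPa.
Isochoric: V stays 32.7 L; P/T = const ⇒ T₂ = 607 K, P₂ = 622 kPa.
W = 0 (no volume change).
ΔU = nCvΔT = 4.03×28.7×(607−259) = 40200 J.
Q = ΔU = 40200 J.

40200 J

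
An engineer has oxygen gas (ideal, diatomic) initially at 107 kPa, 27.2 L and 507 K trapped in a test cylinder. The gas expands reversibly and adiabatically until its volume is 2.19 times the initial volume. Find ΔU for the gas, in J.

-1960 J

n = P₁V₁/(RT₁) = 107×27.2/(8.314×507) = 0.690 mol.
Adiabatic: TV^(γ−1) = const ⇒ T₂ = 507×(0.457)^0.400 = 371 K; PV^γ = const ⇒ P₂ = 35.7 kPa.
For an ideal gas ΔU = nCvΔT with Cv = (5/2)R = 20.8 J/(mol·K).
ΔU = 0.690×20.8×(371−507) = -1960 J.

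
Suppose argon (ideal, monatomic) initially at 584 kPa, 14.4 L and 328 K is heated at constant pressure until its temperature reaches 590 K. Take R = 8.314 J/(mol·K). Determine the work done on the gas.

-6720 J

n = P₁V₁/(RT₁) = 584×14.4/(8.314×328) = 3.08 mol.
Isobaric: P stays 584 kPa; V/T = const ⇒ T₂ = 590 K, V₂ = 25.9 L.
W = PΔV = 584×(25.9−14.4) kPa·L = 6720 J.
Work done on the gas = −W_by = -6720 J.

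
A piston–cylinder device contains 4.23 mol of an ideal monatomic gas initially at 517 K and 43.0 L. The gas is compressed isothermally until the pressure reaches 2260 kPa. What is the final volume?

8.05 L

P₁ = nRT₁/V₁ = 4.23×8.314×517/43.0 = 423 kPa.
Isothermal: T stays 517 K; PV = const ⇒ V₂ = 8.05 L, P₂ = 2260 kPa.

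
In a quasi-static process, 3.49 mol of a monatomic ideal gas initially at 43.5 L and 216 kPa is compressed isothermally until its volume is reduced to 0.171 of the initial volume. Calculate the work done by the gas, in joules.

-16600 J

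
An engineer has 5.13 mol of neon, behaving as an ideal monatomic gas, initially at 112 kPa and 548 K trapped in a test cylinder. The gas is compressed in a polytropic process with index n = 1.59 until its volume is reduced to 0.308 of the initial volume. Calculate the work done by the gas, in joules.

-39700 J

V₁ = nRT₁/P₁ = 5.13×8.314×548/112 = 209 L.
Polytropic n=1.59: T₂ = T₁(V₁/V₂)^(n−1) = 548×(3.25)^0.59 = 1100 K; P₂ = P₁(V₁/V₂)^n = 728 kPa.
W = (P₁V₁−P₂V₂)/(n−1) = (112×209−728×64.3)/0.59 = -39700 J.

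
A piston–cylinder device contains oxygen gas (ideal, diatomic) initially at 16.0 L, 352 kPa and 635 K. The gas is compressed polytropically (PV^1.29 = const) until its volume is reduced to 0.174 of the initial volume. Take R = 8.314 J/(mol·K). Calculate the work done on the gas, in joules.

n = P₁V₁/(RT₁) = 352×16.0/(8.314×635) = 1.07 mol.
Polytropic n=1.29: T₂ = T₁(V₁/V₂)^(n−1) = 635×(5.75)^0.29 = 1050 K; P₂ = P₁(V₁/V₂)^n = 3360 kPa.
W = (P₁V₁−P₂V₂)/(n−1) = (352×16.0−3360×2.78)/0.29 = -12800 J.
Work done on the gas = −W_by = 12800 J.

12800 J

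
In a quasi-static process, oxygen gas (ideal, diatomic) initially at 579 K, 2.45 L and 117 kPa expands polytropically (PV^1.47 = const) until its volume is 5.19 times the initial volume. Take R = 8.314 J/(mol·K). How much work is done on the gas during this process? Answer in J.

-329 J

n = P₁V₁/(RT₁) = 117×2.45/(8.314×579) = 0.0595 mol.
Polytropic n=1.47: T₂ = T₁(V₁/V₂)^(n−1) = 579×(0.193)^0.47 = 267 K; P₂ = P₁(V₁/V₂)^n = 10.4 kPa.
W = (P₁V₁−P₂V₂)/(n−1) = (117×2.45−10.4×12.7)/0.47 = 329 J.
Work done on the gas = −W_by = -329 J.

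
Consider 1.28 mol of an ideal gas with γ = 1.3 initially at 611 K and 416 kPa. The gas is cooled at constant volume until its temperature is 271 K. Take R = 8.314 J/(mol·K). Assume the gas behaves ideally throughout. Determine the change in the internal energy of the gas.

V₁ = nRT₁/P₁ = 1.28×8.314×611/416 = 15.6 L.
Isochoric: V stays 15.6 L; P/T = const ⇒ T₂ = 271 K, P₂ = 185 kPa.
For an ideal gas ΔU = nCvΔT with Cv = R/(γ−1) = 27.7 J/(mol·K).
ΔU = 1.28×27.7×(271−611) = -12100 J.

-12100 J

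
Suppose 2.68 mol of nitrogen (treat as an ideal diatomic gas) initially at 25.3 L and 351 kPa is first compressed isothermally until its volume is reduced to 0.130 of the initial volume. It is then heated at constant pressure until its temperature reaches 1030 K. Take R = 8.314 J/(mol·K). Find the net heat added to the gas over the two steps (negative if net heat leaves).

31100 J

T₁ = P₁V₁/(nR) = 351×25.3/(2.68×8.314) = 399 K.
Step 1 — Isothermal: T stays 399 K; PV = const ⇒ V₂ = 3.29 L, P₂ = 2700 kPa.
ΔU = 0 (ideal gas, T constant).
W = nRT ln(V₂/V₁) = 2.68×8.314×399×ln(0.130) = -18100 J.
Q = ΔU + W = -18100 J.
State after step 1: P = 2700 kPa, V = 3.29 L, T = 399 K.
Step 2 — Isobaric: P stays 2700 kPa; V/T = const ⇒ T₂ = 1030 K, V₂ = 8.50 L.
W = PΔV = 2700×(8.50−3.29) kPa·L = 14100 J.
ΔU = nCvΔT = 2.68×20.8×(1030−399) = 35200 J.
Q = ΔU + W = nCpΔT = 49200 J.
Net over both steps: W = -4050 J, Q = 31100 J, ΔU = 35200 J.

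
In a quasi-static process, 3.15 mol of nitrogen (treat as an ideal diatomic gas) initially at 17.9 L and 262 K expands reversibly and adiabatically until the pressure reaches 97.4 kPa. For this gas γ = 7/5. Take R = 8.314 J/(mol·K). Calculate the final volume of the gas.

P₁ = nRT₁/V₁ = 3.15×8.314×262/17.9 = 383 kPa.
Adiabatic: T₂/T₁ = (P₂/P₁)^((γ−1)/γ) ⇒ T₂ = 262×(0.254)^0.286 = 177 K; V₂ = 47.6 L.

47.6 L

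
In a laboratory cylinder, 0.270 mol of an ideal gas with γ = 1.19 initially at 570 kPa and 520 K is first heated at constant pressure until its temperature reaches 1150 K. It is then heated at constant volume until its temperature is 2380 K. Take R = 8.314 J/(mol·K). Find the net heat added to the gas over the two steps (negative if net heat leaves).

23400 J

V₁ = nRT₁/P₁ = 0.270×8.314×520/570 = 2.05 L.
Step 1 — Isobaric: P stays 570 kPa; V/T = const ⇒ T₂ = 1150 K, V₂ = 4.53 L.
W = PΔV = 570×(4.53−2.05) kPa·L = 1410 J.
ΔU = nCvΔT = 0.270×43.8×(1150−520) = 7440 J.
Q = ΔU + W = nCpΔT = 8860 J.
State after step 1: P = 570 kPa, V = 4.53 L, T = 1150 K.
Step 2 — Isochoric: V stays 4.53 L; P/T = const ⇒ T₂ = 2380 K, P₂ = 1180 kPa.
W = 0 (no volume change).
ΔU = nCvΔT = 0.270×43.8×(2380−1150) = 14500 J.
Q = ΔU = 14500 J.
Net over both steps: W = 1410 J, Q = 23400 J, ΔU = 22000 J.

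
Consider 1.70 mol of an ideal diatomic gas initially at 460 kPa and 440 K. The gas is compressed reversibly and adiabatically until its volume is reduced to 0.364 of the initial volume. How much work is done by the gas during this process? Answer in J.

-7750 J

V₁ = nRT₁/P₁ = 1.70×8.314×440/460 = 13.5 L.
Adiabatic: TV^(γ−1) = const ⇒ T₂ = 440×(2.75)^0.400 = 659 K; PV^γ = const ⇒ P₂ = 1890 kPa.
ΔU = nCvΔT = 1.70×20.8×(659−440) = 7750 J.
Q = 0 for an adiabatic process, so W = −ΔU = -7750 J.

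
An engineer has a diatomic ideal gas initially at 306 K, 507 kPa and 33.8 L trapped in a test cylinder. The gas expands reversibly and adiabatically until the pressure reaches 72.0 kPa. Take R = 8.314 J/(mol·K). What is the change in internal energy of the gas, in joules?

n = P₁V₁/(RT₁) = 507×33.8/(8.314×306) = 6.74 mol.
Adiabatic: T₂/T₁ = (P₂/P₁)^((γ−1)/γ) ⇒ T₂ = 306×(0.142)^0.286 = 175 K; V₂ = 136 L.
For an ideal gas ΔU = nCvΔT with Cv = (5/2)R = 20.8 J/(mol·K).
ΔU = 6.74×20.8×(175−306) = -18300 J.

-18300 J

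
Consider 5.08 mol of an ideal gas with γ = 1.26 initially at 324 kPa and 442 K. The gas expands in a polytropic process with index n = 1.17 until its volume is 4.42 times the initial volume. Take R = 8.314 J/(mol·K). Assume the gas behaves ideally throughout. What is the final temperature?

V₁ = nRT₁/P₁ = 5.08×8.314×442/324 = 57.6 L.
Polytropic n=1.17: T₂ = T₁(V₁/V₂)^(n−1) = 442×(0.226)^0.17 = 343 K; P₂ = P₁(V₁/V₂)^n = 56.9 kPa.

343 K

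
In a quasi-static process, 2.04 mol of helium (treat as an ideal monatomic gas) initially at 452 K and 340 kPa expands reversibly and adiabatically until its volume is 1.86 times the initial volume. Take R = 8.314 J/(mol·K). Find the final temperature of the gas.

V₁ = nRT₁/P₁ = 2.04×8.314×452/340 = 22.5 L.
Adiabatic: TV^(γ−1) = const ⇒ T₂ = 452×(0.538)^0.667 = 299 K; PV^γ = const ⇒ P₂ = 121 kPa.

299 K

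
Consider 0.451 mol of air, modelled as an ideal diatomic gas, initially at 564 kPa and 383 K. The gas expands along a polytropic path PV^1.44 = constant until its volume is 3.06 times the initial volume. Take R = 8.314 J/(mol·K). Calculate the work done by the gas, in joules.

1270 J

V₁ = nRT₁/P₁ = 0.451×8.314×383/564 = 2.55 L.
Polytropic n=1.44: T₂ = T₁(V₁/V₂)^(n−1) = 383×(0.327)^0.44 = 234 K; P₂ = P₁(V₁/V₂)^n = 113 kPa.
W = (P₁V₁−P₂V₂)/(n−1) = (564×2.55−113×7.79)/0.44 = 1270 J.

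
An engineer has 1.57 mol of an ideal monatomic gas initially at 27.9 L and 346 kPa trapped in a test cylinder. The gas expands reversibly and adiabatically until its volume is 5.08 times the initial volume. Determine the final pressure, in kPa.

23.0 kPa

T₁ = P₁V₁/(nR) = 346×27.9/(1.57×8.314) = 740 K.
Adiabatic: TV^(γ−1) = const ⇒ T₂ = 740×(0.197)^0.667 = 250 K; PV^γ = const ⇒ P₂ = 23.0 kPa.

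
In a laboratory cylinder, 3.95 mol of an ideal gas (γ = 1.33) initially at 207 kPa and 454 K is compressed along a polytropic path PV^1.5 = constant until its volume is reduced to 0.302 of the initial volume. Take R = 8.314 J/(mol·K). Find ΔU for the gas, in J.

37000 J

V₁ = nRT₁/P₁ = 3.95×8.314×454/207 = 72.0 L.
Polytropic n=1.5: T₂ = T₁(V₁/V₂)^(n−1) = 454×(3.31)^0.50 = 826 K; P₂ = P₁(V₁/V₂)^n = 1250 kPa.
For an ideal gas ΔU = nCvΔT with Cv = R/(γ−1) = 25.2 J/(mol·K).
ΔU = 3.95×25.2×(826−454) = 37000 J.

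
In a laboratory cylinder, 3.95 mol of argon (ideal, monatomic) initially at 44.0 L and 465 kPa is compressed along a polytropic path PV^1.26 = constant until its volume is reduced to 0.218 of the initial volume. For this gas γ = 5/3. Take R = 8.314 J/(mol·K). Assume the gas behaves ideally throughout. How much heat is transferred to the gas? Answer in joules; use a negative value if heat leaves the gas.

-23300 J

T₁ = P₁V₁/(nR) = 465×44.0/(3.95×8.314) = 623 K.
Polytropic n=1.26: T₂ = T₁(V₁/V₂)^(n−1) = 623×(4.59)^0.26 = 926 K; P₂ = P₁(V₁/V₂)^n = 3170 kPa.
W = (P₁V₁−P₂V₂)/(n−1) = (465×44.0−3170×9.59)/0.26 = -38200 J.
ΔU = nCvΔT = 3.95×12.5×(926−623) = 14900 J.
Q = ΔU + W = -23300 J.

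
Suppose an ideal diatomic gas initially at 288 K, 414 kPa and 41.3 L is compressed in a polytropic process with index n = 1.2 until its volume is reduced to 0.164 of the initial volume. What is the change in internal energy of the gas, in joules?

n = P₁V₁/(RT₁) = 414×41.3/(8.314×288) = 7.14 mol.
Polytropic n=1.2: T₂ = T₁(V₁/V₂)^(n−1) = 288×(6.10)^0.20 = 413 K; P₂ = P₁(V₁/V₂)^n = 3620 kPa.
For an ideal gas ΔU = nCvΔT with Cv = (5/2)R = 20.8 J/(mol·K).
ΔU = 7.14×20.8×(413−288) = 18600 J.

18600 J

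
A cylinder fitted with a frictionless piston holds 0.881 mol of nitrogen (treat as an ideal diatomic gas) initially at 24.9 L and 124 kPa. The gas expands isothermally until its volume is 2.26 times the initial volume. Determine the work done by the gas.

2520 J

T₁ = P₁V₁/(nR) = 124×24.9/(0.881×8.314) = 422 K.
Isothermal: T stays 422 K; PV = const ⇒ V₂ = 56.3 L, P₂ = 54.9 kPa.
W = nRT ln(V₂/V₁) = 0.881×8.314×422×ln(2.26) = 2520 J.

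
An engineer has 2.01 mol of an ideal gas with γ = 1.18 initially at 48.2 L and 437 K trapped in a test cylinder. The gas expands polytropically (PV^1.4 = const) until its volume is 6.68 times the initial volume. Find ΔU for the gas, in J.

-21600 J

P₁ = nRT₁/V₁ = 2.01×8.314×437/48.2 = 152 kPa.
Polytropic n=1.4: T₂ = T₁(V₁/V₂)^(n−1) = 437×(0.150)^0.40 = 204 K; P₂ = P₁(V₁/V₂)^n = 10.6 kPa.
For an ideal gas ΔU = nCvΔT with Cv = R/(γ−1) = 46.2 J/(mol·K).
ΔU = 2.01×46.2×(204−437) = -21600 J.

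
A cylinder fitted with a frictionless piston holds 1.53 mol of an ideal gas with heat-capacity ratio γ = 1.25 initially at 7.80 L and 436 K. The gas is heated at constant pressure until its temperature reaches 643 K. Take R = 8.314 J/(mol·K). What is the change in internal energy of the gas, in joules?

P₁ = nRT₁/V₁ = 1.53×8.314×436/7.80 = 711 kPa.
Isobaric: P stays 711 kPa; V/T = const ⇒ T₂ = 643 K, V₂ = 11.5 L.
For an ideal gas ΔU = nCvΔT with Cv = R/(γ−1) = 33.3 J/(mol·K).
ΔU = 1.53×33.3×(643−436) = 10500 J.

10500 J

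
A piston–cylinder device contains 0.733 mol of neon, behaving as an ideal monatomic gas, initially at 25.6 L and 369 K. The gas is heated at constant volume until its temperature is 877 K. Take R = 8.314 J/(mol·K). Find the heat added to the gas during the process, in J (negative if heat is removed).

P₁ = nRT₁/V₁ = 0.733×8.314×369/25.6 = 87.8 kPa.
Isochoric: V stays 25.6 L; P/T = const ⇒ T₂ = 877 K, P₂ = 209 kPa.
W = 0 (no volume change).
ΔU = nCvΔT = 0.733×12.5×(877−369) = 4640 J.
Q = ΔU = 4640 J.

4640 J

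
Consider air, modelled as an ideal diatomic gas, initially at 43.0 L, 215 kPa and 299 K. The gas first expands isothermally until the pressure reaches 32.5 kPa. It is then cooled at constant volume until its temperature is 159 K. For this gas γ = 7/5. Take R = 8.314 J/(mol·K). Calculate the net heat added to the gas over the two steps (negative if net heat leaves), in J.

6650 J

n = P₁V₁/(RT₁) = 215×43.0/(8.314×299) = 3.72 mol.
Step 1 — Isothermal: T stays 299 K; PV = const ⇒ V₂ = 284 L, P₂ = 32.5 kPa.
ΔU = 0 (ideal gas, T constant).
W = nRT ln(V₂/V₁) = 3.72×8.314×299×ln(6.62) = 17500 J.
Q = ΔU + W = 17500 J.
State after step 1: P = 32.5 kPa, V = 284 L, T = 299 K.
Step 2 — Isochoric: V stays 284 L; P/T = const ⇒ T₂ = 159 K, P₂ = 17.3 kPa.
W = 0 (no volume change).
ΔU = nCvΔT = 3.72×20.8×(159−299) = -10800 J.
Q = ΔU = -10800 J.
Net over both steps: W = 17500 J, Q = 6650 J, ΔU = -10800 J.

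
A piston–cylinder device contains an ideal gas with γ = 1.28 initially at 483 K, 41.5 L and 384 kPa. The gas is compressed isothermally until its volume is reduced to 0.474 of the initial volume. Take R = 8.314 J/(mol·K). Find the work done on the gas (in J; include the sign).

11900 J

n = P₁V₁/(RT₁) = 384×41.5/(8.314×483) = 3.97 mol.
Isothermal: T stays 483 K; PV = const ⇒ V₂ = 19.7 L, P₂ = 810 kPa.
W = nRT ln(V₂/V₁) = 3.97×8.314×483×ln(0.474) = -11900 J.
Work done on the gas = −W_by = 11900 J.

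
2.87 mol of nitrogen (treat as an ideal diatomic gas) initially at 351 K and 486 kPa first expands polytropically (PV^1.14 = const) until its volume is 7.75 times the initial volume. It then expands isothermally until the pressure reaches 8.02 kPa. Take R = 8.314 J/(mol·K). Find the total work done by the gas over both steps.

V₁ = nRT₁/P₁ = 2.87×8.314×351/486 = 17.2 L.
Step 1 — Polytropic n=1.14: T₂ = T₁(V₁/V₂)^(n−1) = 351×(0.129)^0.14 = 264 K; P₂ = P₁(V₁/V₂)^n = 47.1 kPa.
W = (P₁V₁−P₂V₂)/(n−1) = (486×17.2−47.1×134)/0.14 = 14900 J.
ΔU = nCvΔT = 2.87×20.8×(264−351) = -5220 J.
Q = ΔU + W = 9690 J.
State after step 1: P = 47.1 kPa, V = 134 L, T = 264 K.
Step 2 — Isothermal: T stays 264 K; PV = const ⇒ V₂ = 784 L, P₂ = 8.02 kPa.
ΔU = 0 (ideal gas, T constant).
W = nRT ln(V₂/V₁) = 2.87×8.314×264×ln(5.87) = 11100 J.
Q = ΔU + W = 11100 J.
Net over both steps: W = 26000 J, Q = 20800 J, ΔU = -5220 J.

26000 J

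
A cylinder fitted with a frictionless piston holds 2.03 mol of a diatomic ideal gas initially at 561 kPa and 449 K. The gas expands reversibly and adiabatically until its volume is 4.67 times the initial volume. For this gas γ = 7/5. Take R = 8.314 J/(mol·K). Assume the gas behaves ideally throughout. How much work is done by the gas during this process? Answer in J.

8720 J

V₁ = nRT₁/P₁ = 2.03×8.314×449/561 = 13.5 L.
Adiabatic: TV^(γ−1) = const ⇒ T₂ = 449×(0.214)^0.400 = 242 K; PV^γ = const ⇒ P₂ = 64.9 kPa.
ΔU = nCvΔT = 2.03×20.8×(242−449) = -8720 J.
Q = 0 for an adiabatic process, so W = −ΔU = 8720 J.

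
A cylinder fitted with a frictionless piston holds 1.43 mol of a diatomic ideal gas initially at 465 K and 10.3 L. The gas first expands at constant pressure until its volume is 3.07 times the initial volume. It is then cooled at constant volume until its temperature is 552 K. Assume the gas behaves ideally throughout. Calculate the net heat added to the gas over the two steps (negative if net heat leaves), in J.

14000 J

P₁ = nRT₁/V₁ = 1.43×8.314×465/10.3 = 537 kPa.
Step 1 — Isobaric: P stays 537 kPa; V/T = const ⇒ T₂ = 1430 K, V₂ = 31.6 L.
W = PΔV = 537×(31.6−10.3) kPa·L = 11400 J.
ΔU = nCvΔT = 1.43×20.8×(1430−465) = 28600 J.
Q = ΔU + W = nCpΔT = 40100 J.
State after step 1: P = 537 kPa, V = 31.6 L, T = 1430 K.
Step 2 — Isochoric: V stays 31.6 L; P/T = const ⇒ T₂ = 552 K, P₂ = 208 kPa.
W = 0 (no volume change).
ΔU = nCvΔT = 1.43×20.8×(552−1430) = -26000 J.
Q = ΔU = -26000 J.
Net over both steps: W = 11400 J, Q = 14000 J, ΔU = 2590 J.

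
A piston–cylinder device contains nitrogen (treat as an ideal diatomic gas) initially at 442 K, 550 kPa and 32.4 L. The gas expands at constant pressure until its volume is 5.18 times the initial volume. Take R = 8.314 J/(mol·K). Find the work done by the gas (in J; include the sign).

n = P₁V₁/(RT₁) = 550×32.4/(8.314×442) = 4.85 mol.
Isobaric: P stays 550 kPa; V/T = const ⇒ T₂ = 2290 K, V₂ = 168 L.
W = PΔV = 550×(168−32.4) kPa·L = 74500 J.

74500 J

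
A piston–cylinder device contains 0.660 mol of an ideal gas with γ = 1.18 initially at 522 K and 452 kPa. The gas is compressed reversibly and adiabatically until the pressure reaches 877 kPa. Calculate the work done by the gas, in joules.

V₁ = nRT₁/P₁ = 0.660×8.314×522/452 = 6.34 L.
Adiabatic: T₂/T₁ = (P₂/P₁)^((γ−1)/γ) ⇒ T₂ = 522×(1.94)^0.153 = 578 K; V₂ = 3.61 L.
ΔU = nCvΔT = 0.660×46.2×(578−522) = 1690 J.
Q = 0 for an adiabatic process, so W = −ΔU = -1690 J.

-1690 J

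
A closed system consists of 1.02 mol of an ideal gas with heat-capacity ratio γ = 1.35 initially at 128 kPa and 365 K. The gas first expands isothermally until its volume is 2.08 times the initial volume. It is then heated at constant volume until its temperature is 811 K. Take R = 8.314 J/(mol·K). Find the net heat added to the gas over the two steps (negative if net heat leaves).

V₁ = nRT₁/P₁ = 1.02×8.314×365/128 = 24.2 L.
Step 1 — Isothermal: T stays 365 K; PV = const ⇒ V₂ = 50.3 L, P₂ = 61.5 kPa.
ΔU = 0 (ideal gas, T constant).
W = nRT ln(V₂/V₁) = 1.02×8.314×365×ln(2.08) = 2270 J.
Q = ΔU + W = 2270 J.
State after step 1: P = 61.5 kPa, V = 50.3 L, T = 365 K.
Step 2 — Isochoric: V stays 50.3 L; P/T = const ⇒ T₂ = 811 K, P₂ = 137 kPa.
W = 0 (no volume change).
ΔU = nCvΔT = 1.02×23.8×(811−365) = 10800 J.
Q = ΔU = 10800 J.
Net over both steps: W = 2270 J, Q = 13100 J, ΔU = 10800 J.

13100 J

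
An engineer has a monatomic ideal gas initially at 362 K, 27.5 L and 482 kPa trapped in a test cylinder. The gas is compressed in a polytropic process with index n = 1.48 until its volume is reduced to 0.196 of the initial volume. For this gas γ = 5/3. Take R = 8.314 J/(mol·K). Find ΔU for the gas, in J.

n = P₁V₁/(RT₁) = 482×27.5/(8.314×362) = 4.40 mol.
Polytropic n=1.48: T₂ = T₁(V₁/V₂)^(n−1) = 362×(5.10)^0.48 = 791 K; P₂ = P₁(V₁/V₂)^n = 5380 kPa.
For an ideal gas ΔU = nCvΔT with Cv = (3/2)R = 12.5 J/(mol·K).
ΔU = 4.40×12.5×(791−362) = 23600 J.

23600 J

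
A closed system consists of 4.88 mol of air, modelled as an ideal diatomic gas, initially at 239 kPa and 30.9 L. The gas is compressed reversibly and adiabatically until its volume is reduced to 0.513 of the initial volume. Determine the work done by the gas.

-5650 J

T₁ = P₁V₁/(nR) = 239×30.9/(4.88×8.314) = 182 K.
Adiabatic: TV^(γ−1) = const ⇒ T₂ = 182×(1.95)^0.400 = 238 K; PV^γ = const ⇒ P₂ = 608 kPa.
ΔU = nCvΔT = 4.88×20.8×(238−182) = 5650 J.
Q = 0 for an adiabatic process, so W = −ΔU = -5650 J.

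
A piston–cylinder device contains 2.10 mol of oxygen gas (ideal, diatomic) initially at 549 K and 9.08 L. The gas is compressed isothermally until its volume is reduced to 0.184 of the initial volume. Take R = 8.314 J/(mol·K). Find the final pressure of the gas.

5740 kPa

P₁ = nRT₁/V₁ = 2.10×8.314×549/9.08 = 1060 kPa.
Isothermal: T stays 549 K; PV = const ⇒ V₂ = 1.67 L, P₂ = 5740 kPa.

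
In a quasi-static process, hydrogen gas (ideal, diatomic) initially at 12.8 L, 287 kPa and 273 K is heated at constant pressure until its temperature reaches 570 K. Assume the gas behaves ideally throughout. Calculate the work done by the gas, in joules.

n = P₁V₁/(RT₁) = 287×12.8/(8.314×273) = 1.62 mol.
Isobaric: P stays 287 kPa; V/T = const ⇒ T₂ = 570 K, V₂ = 26.7 L.
W = PΔV = 287×(26.7−12.8) kPa·L = 4000 J.

4000 J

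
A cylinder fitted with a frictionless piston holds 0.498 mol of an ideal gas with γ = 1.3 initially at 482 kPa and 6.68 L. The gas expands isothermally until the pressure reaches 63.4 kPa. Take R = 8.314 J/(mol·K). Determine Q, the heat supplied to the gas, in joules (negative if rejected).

6530 J

T₁ = P₁V₁/(nR) = 482×6.68/(0.498×8.314) = 778 K.
Isothermal: T stays 778 K; PV = const ⇒ V₂ = 50.8 L, P₂ = 63.4 kPa.
ΔU = 0 (ideal gas, T constant).
W = nRT ln(V₂/V₁) = 0.498×8.314×778×ln(7.60) = 6530 J.
Q = ΔU + W = 6530 J.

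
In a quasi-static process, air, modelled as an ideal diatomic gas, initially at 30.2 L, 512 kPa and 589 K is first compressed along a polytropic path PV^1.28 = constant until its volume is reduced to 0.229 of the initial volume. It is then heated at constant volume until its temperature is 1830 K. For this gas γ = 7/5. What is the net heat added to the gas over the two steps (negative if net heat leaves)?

n = P₁V₁/(RT₁) = 512×30.2/(8.314×589) = 3.16 mol.
Step 1 — Polytropic n=1.28: T₂ = T₁(V₁/V₂)^(n−1) = 589×(4.37)^0.28 = 890 K; P₂ = P₁(V₁/V₂)^n = 3380 kPa.
W = (P₁V₁−P₂V₂)/(n−1) = (512×30.2−3380×6.92)/0.28 = -28200 J.
ΔU = nCvΔT = 3.16×20.8×(890−589) = 19800 J.
Q = ΔU + W = -8460 J.
State after step 1: P = 3380 kPa, V = 6.92 L, T = 890 K.
Step 2 — Isochoric: V stays 6.92 L; P/T = const ⇒ T₂ = 1830 K, P₂ = 6950 kPa.
W = 0 (no volume change).
ΔU = nCvΔT = 3.16×20.8×(1830−890) = 61700 J.
Q = ΔU = 61700 J.
Net over both steps: W = -28200 J, Q = 53200 J, ΔU = 81400 J.

53200 J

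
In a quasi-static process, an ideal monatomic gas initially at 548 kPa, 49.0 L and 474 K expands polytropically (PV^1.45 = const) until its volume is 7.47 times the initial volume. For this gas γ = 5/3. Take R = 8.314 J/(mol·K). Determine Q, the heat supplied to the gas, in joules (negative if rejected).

11500 J

n = P₁V₁/(RT₁) = 548×49.0/(8.314×474) = 6.81 mol.
Polytropic n=1.45: T₂ = T₁(V₁/V₂)^(n−1) = 474×(0.134)^0.45 = 192 K; P₂ = P₁(V₁/V₂)^n = 29.7 kPa.
W = (P₁V₁−P₂V₂)/(n−1) = (548×49.0−29.7×366)/0.45 = 35500 J.
ΔU = nCvΔT = 6.81×12.5×(192−474) = -24000 J.
Q = ΔU + W = 11500 J.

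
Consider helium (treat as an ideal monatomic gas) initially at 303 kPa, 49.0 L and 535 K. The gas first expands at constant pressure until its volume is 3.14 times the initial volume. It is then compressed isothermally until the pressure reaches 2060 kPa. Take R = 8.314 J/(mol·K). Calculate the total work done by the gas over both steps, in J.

-57600 J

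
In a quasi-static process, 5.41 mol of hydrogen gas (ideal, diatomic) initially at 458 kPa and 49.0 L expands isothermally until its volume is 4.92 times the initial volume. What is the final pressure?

93.1 kPa

T₁ = P₁V₁/(nR) = 458×49.0/(5.41×8.314) = 499 K.
Isothermal: T stays 499 K; PV = const ⇒ V₂ = 241 L, P₂ = 93.1 kPa.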